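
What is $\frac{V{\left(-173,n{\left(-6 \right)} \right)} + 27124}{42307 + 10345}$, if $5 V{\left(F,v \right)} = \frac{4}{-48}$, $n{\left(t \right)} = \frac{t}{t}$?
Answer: $\frac{1627439}{3159120} \approx 0.51516$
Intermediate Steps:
$n{\left(t \right)} = 1$
$V{\left(F,v \right)} = - \frac{1}{60}$ ($V{\left(F,v \right)} = \frac{4 \frac{1}{-48}}{5} = \frac{4 \left(- \frac{1}{48}\right)}{5} = \frac{1}{5} \left(- \frac{1}{12}\right) = - \frac{1}{60}$)
$\frac{V{\left(-173,n{\left(-6 \right)} \right)} + 27124}{42307 + 10345} = \frac{- \frac{1}{60} + 27124}{42307 + 10345} = \frac{1627439}{60 \cdot 52652} = \frac{1627439}{60} \cdot \frac{1}{52652} = \frac{1627439}{3159120}$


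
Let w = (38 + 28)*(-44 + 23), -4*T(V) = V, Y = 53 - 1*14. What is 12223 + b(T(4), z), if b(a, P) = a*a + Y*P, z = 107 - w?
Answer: 70451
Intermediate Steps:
Y = 39 (Y = 53 - 14 = 39)
T(V) = -V/4
w = -1386 (w = 66*(-21) = -1386)
z = 1493 (z = 107 - 1*(-1386) = 107 + 1386 = 1493)
b(a, P) = a**2 + 39*P (b(a, P) = a*a + 39*P = a**2 + 39*P)
12223 + b(T(4), z) = 12223 + ((-1/4*4)**2 + 39*1493) = 12223 + ((-1)**2 + 58227) = 12223 + (1 + 58227) = 12223 + 58228 = 70451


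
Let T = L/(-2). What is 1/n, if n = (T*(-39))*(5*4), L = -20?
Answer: -1/7800 ≈ -0.00012821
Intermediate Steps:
T = 10 (T = -20/(-2) = -20*(-½) = 10)
n = -7800 (n = (10*(-39))*(5*4) = -390*20 = -7800)
1/n = 1/(-7800) = -1/7800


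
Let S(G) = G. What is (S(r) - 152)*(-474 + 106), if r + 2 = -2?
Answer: 57408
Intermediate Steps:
r = -4 (r = -2 - 2 = -4)
(S(r) - 152)*(-474 + 106) = (-4 - 152)*(-474 + 106) = -156*(-368) = 57408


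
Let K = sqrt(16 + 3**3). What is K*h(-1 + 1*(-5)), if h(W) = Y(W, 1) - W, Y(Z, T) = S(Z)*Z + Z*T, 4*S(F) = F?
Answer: 9*sqrt(43) ≈ 59.017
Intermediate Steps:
S(F) = F/4
Y(Z, T) = Z**2/4 + T*Z (Y(Z, T) = (Z/4)*Z + Z*T = Z**2/4 + T*Z)
K = sqrt(43) (K = sqrt(16 + 27) = sqrt(43) ≈ 6.5574)
h(W) = -W + W*(4 + W)/4 (h(W) = W*(W + 4*1)/4 - W = W*(W + 4)/4 - W = W*(4 + W)/4 - W = -W + W*(4 + W)/4)
K*h(-1 + 1*(-5)) = sqrt(43)*((-1 + 1*(-5))**2/4) = sqrt(43)*((-1 - 5)**2/4) = sqrt(43)*((1/4)*(-6)**2) = sqrt(43)*((1/4)*36) = sqrt(43)*9 = 9*sqrt(43)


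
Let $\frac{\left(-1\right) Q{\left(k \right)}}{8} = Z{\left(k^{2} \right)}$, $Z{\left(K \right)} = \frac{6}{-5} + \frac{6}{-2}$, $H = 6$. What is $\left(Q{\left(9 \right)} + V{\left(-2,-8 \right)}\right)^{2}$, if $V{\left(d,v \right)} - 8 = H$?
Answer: $\frac{56644}{25} \approx 2265.8$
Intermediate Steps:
$V{\left(d,v \right)} = 14$ ($V{\left(d,v \right)} = 8 + 6 = 14$)
$Z{\left(K \right)} = - \frac{21}{5}$ ($Z{\left(K \right)} = 6 \left(- \frac{1}{5}\right) + 6 \left(- \frac{1}{2}\right) = - \frac{6}{5} - 3 = - \frac{21}{5}$)
$Q{\left(k \right)} = \frac{168}{5}$ ($Q{\left(k \right)} = \left(-8\right) \left(- \frac{21}{5}\right) = \frac{168}{5}$)
$\left(Q{\left(9 \right)} + V{\left(-2,-8 \right)}\right)^{2} = \left(\frac{168}{5} + 14\right)^{2} = \left(\frac{238}{5}\right)^{2} = \frac{56644}{25}$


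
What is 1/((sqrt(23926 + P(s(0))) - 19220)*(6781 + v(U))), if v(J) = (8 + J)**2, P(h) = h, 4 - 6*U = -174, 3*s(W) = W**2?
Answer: -14415/2271652951021 - 3*sqrt(23926)/9086611804084 ≈ -6.3967e-9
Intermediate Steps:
s(W) = W**2/3
U = 89/3 (U = 2/3 - 1/6*(-174) = 2/3 + 29 = 89/3 ≈ 29.667)
1/((sqrt(23926 + P(s(0))) - 19220)*(6781 + v(U))) = 1/((sqrt(23926 + (1/3)*0**2) - 19220)*(6781 + (8 + 89/3)**2)) = 1/((sqrt(23926 + (1/3)*0) - 19220)*(6781 + (113/3)**2)) = 1/((sqrt(23926 + 0) - 19220)*(6781 + 12769/9)) = 1/((sqrt(23926) - 19220)*(73798/9)) = 1/((-19220 + sqrt(23926))*(73798/9)) = 1/(-1418397560/9 + 73798*sqrt(23926)/9)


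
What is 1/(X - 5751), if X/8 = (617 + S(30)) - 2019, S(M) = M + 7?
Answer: -1/16671 ≈ -5.9984e-5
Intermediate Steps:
S(M) = 7 + M
X = -10920 (X = 8*((617 + (7 + 30)) - 2019) = 8*((617 + 37) - 2019) = 8*(654 - 2019) = 8*(-1365) = -10920)
1/(X - 5751) = 1/(-10920 - 5751) = 1/(-16671) = -1/16671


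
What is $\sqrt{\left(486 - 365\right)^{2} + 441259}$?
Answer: $10 \sqrt{4559} \approx 675.2$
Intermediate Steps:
$\sqrt{\left(486 - 365\right)^{2} + 441259} = \sqrt{121^{2} + 441259} = \sqrt{14641 + 441259} = \sqrt{455900} = 10 \sqrt{4559}$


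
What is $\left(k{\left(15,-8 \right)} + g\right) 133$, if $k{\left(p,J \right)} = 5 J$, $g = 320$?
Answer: $37240$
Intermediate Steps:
$\left(k{\left(15,-8 \right)} + g\right) 133 = \left(5 \left(-8\right) + 320\right) 133 = \left(-40 + 320\right) 133 = 280 \cdot 133 = 37240$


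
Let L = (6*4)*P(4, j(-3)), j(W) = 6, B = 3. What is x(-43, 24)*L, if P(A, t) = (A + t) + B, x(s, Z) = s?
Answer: -13416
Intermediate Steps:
P(A, t) = 3 + A + t (P(A, t) = (A + t) + 3 = 3 + A + t)
L = 312 (L = (6*4)*(3 + 4 + 6) = 24*13 = 312)
x(-43, 24)*L = -43*312 = -13416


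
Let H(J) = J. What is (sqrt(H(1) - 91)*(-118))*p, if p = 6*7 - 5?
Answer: -13098*I*sqrt(10) ≈ -41420.0*I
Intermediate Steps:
p = 37 (p = 42 - 5 = 37)
(sqrt(H(1) - 91)*(-118))*p = (sqrt(1 - 91)*(-118))*37 = (sqrt(-90)*(-118))*37 = ((3*I*sqrt(10))*(-118))*37 = -354*I*sqrt(10)*37 = -13098*I*sqrt(10)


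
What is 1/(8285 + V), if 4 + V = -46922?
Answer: -1/38641 ≈ -2.5879e-5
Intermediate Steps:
V = -46926 (V = -4 - 46922 = -46926)
1/(8285 + V) = 1/(8285 - 46926) = 1/(-38641) = -1/38641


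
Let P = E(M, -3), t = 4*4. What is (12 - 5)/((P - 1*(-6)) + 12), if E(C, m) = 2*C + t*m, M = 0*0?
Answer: -7/30 ≈ -0.23333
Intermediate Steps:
M = 0
t = 16
E(C, m) = 2*C + 16*m
P = -48 (P = 2*0 + 16*(-3) = 0 - 48 = -48)
(12 - 5)/((P - 1*(-6)) + 12) = (12 - 5)/((-48 - 1*(-6)) + 12) = 7/((-48 + 6) + 12) = 7/(-42 + 12) = 7/(-30) = 7*(-1/30) = -7/30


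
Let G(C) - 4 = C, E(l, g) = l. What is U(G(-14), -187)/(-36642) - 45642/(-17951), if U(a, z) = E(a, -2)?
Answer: 836296837/328880271 ≈ 2.5429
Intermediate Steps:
G(C) = 4 + C
U(a, z) = a
U(G(-14), -187)/(-36642) - 45642/(-17951) = (4 - 14)/(-36642) - 45642/(-17951) = -10*(-1/36642) - 45642*(-1/17951) = 5/18321 + 45642/17951 = 836296837/328880271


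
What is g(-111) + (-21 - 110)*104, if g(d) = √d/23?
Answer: -13624 + I*√111/23 ≈ -13624.0 + 0.45807*I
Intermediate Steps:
g(d) = √d/23
g(-111) + (-21 - 110)*104 = √(-111)/23 + (-21 - 110)*104 = (I*√111)/23 - 131*104 = I*√111/23 - 13624 = -13624 + I*√111/23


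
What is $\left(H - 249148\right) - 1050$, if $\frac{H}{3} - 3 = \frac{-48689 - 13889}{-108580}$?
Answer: $- \frac{13582666943}{54290} \approx -2.5019 \cdot 10^{5}$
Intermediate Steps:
$H = \frac{582477}{54290}$ ($H = 9 + 3 \frac{-48689 - 13889}{-108580} = 9 + 3 \left(\left(-62578\right) \left(- \frac{1}{108580}\right)\right) = 9 + 3 \cdot \frac{31289}{54290} = 9 + \frac{93867}{54290} = \frac{582477}{54290} \approx 10.729$)
$\left(H - 249148\right) - 1050 = \left(\frac{582477}{54290} - 249148\right) - 1050 = - \frac{13525662443}{54290} - 1050 = - \frac{13582666943}{54290}$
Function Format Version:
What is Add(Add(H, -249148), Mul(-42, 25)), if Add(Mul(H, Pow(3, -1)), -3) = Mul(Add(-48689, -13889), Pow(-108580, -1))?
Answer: Rational(-13582666943, 54290) ≈ -2.5019e+5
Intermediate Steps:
H = Rational(582477, 54290) (H = Add(9, Mul(3, Mul(Add(-48689, -13889), Pow(-108580, -1)))) = Add(9, Mul(3, Mul(-62578, Rational(-1, 108580)))) = Add(9, Mul(3, Rational(31289, 54290))) = Add(9, Rational(93867, 54290)) = Rational(582477, 54290) ≈ 10.729)
Add(Add(H, -249148), Mul(-42, 25)) = Add(Add(Rational(582477, 54290), -249148), Mul(-42, 25)) = Add(Rational(-13525662443, 54290), -1050) = Rational(-13582666943, 54290)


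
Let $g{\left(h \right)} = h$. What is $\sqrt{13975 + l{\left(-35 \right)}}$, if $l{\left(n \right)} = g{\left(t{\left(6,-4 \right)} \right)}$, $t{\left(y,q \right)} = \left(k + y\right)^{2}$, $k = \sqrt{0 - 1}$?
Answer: $\sqrt{14010 + 12 i} \approx 118.36 + 0.0507 i$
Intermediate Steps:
$k = i$ ($k = \sqrt{-1} = i \approx 1.0 i$)
$t{\left(y,q \right)} = \left(i + y\right)^{2}$
$l{\left(n \right)} = \left(6 + i\right)^{2}$ ($l{\left(n \right)} = \left(i + 6\right)^{2} = \left(6 + i\right)^{2}$)
$\sqrt{13975 + l{\left(-35 \right)}} = \sqrt{13975 + \left(6 + i\right)^{2}}$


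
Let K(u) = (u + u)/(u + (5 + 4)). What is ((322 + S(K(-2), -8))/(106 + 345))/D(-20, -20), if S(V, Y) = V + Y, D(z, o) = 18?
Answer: 1097/28413 ≈ 0.038609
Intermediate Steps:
K(u) = 2*u/(9 + u) (K(u) = (2*u)/(u + 9) = (2*u)/(9 + u) = 2*u/(9 + u))
((322 + S(K(-2), -8))/(106 + 345))/D(-20, -20) = ((322 + (2*(-2)/(9 - 2) - 8))/(106 + 345))/18 = ((322 + (2*(-2)/7 - 8))/451)*(1/18) = ((322 + (2*(-2)*(1/7) - 8))*(1/451))*(1/18) = ((322 + (-4/7 - 8))*(1/451))*(1/18) = ((322 - 60/7)*(1/451))*(1/18) = ((2194/7)*(1/451))*(1/18) = (2194/3157)*(1/18) = 1097/28413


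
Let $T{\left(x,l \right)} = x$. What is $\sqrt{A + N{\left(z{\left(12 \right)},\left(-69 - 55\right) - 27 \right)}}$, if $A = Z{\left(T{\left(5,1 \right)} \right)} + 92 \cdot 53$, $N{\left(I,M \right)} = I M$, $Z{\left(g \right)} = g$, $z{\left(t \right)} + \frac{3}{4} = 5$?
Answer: $\frac{\sqrt{16957}}{2} \approx 65.109$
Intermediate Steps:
$z{\left(t \right)} = \frac{17}{4}$ ($z{\left(t \right)} = - \frac{3}{4} + 5 = \frac{17}{4}$)
$A = 4881$ ($A = 5 + 92 \cdot 53 = 5 + 4876 = 4881$)
$\sqrt{A + N{\left(z{\left(12 \right)},\left(-69 - 55\right) - 27 \right)}} = \sqrt{4881 + \frac{17 \left(\left(-69 - 55\right) - 27\right)}{4}} = \sqrt{4881 + \frac{17 \left(-124 - 27\right)}{4}} = \sqrt{4881 + \frac{17}{4} \left(-151\right)} = \sqrt{4881 - \frac{2567}{4}} = \sqrt{\frac{16957}{4}} = \frac{\sqrt{16957}}{2}$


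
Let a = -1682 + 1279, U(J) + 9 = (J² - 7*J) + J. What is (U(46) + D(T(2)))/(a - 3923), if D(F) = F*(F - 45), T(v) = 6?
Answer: -1597/4326 ≈ -0.36916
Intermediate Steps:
D(F) = F*(-45 + F)
U(J) = -9 + J² - 6*J (U(J) = -9 + ((J² - 7*J) + J) = -9 + (J² - 6*J) = -9 + J² - 6*J)
a = -403
(U(46) + D(T(2)))/(a - 3923) = ((-9 + 46² - 6*46) + 6*(-45 + 6))/(-403 - 3923) = ((-9 + 2116 - 276) + 6*(-39))/(-4326) = (1831 - 234)*(-1/4326) = 1597*(-1/4326) = -1597/4326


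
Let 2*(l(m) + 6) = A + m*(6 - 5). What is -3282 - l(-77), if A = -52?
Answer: -6423/2 ≈ -3211.5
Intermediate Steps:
l(m) = -32 + m/2 (l(m) = -6 + (-52 + m*(6 - 5))/2 = -6 + (-52 + m*1)/2 = -6 + (-52 + m)/2 = -6 + (-26 + m/2) = -32 + m/2)
-3282 - l(-77) = -3282 - (-32 + (1/2)*(-77)) = -3282 - (-32 - 77/2) = -3282 - 1*(-141/2) = -3282 + 141/2 = -6423/2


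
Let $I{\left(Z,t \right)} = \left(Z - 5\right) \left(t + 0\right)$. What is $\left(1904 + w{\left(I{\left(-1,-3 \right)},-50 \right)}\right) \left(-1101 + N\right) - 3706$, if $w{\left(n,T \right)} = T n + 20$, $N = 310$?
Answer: $-813690$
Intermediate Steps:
$I{\left(Z,t \right)} = t \left(-5 + Z\right)$ ($I{\left(Z,t \right)} = \left(-5 + Z\right) t = t \left(-5 + Z\right)$)
$w{\left(n,T \right)} = 20 + T n$
$\left(1904 + w{\left(I{\left(-1,-3 \right)},-50 \right)}\right) \left(-1101 + N\right) - 3706 = \left(1904 + \left(20 - 50 \left(- 3 \left(-5 - 1\right)\right)\right)\right) \left(-1101 + 310\right) - 3706 = \left(1904 + \left(20 - 50 \left(\left(-3\right) \left(-6\right)\right)\right)\right) \left(-791\right) - 3706 = \left(1904 + \left(20 - 900\right)\right) \left(-791\right) - 3706 = \left(1904 - 880\right) \left(-791\right) - 3706 = 1024 \left(-791\right) - 3706 = -809984 - 3706 = -813690$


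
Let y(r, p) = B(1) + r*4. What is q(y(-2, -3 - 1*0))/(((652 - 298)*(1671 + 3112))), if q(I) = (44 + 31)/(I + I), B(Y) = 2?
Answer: -25/6772728 ≈ -3.6913e-6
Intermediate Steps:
y(r, p) = 2 + 4*r (y(r, p) = 2 + r*4 = 2 + 4*r)
q(I) = 75/(2*I) (q(I) = 75/((2*I)) = 75*(1/(2*I)) = 75/(2*I))
q(y(-2, -3 - 1*0))/(((652 - 298)*(1671 + 3112))) = (75/(2*(2 + 4*(-2))))/(((652 - 298)*(1671 + 3112))) = (75/(2*(2 - 8)))/((354*4783)) = ((75/2)/(-6))/1693182 = ((75/2)*(-⅙))*(1/1693182) = -25/4*1/1693182 = -25/6772728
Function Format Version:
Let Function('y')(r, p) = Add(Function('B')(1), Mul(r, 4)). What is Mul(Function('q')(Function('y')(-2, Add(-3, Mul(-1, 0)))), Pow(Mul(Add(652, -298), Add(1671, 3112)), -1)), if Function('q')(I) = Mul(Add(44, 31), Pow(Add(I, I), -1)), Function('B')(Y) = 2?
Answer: Rational(-25, 6772728) ≈ -3.6913e-6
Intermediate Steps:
Function('y')(r, p) = Add(2, Mul(4, r)) (Function('y')(r, p) = Add(2, Mul(r, 4)) = Add(2, Mul(4, r)))
Function('q')(I) = Mul(Rational(75, 2), Pow(I, -1)) (Function('q')(I) = Mul(75, Pow(Mul(2, I), -1)) = Mul(75, Mul(Rational(1, 2), Pow(I, -1))) = Mul(Rational(75, 2), Pow(I, -1)))
Mul(Function('q')(Function('y')(-2, Add(-3, Mul(-1, 0)))), Pow(Mul(Add(652, -298), Add(1671, 3112)), -1)) = Mul(Mul(Rational(75, 2), Pow(Add(2, Mul(4, -2)), -1)), Pow(Mul(Add(652, -298), Add(1671, 3112)), -1)) = Mul(Mul(Rational(75, 2), Pow(Add(2, -8), -1)), Pow(Mul(354, 4783), -1)) = Mul(Mul(Rational(75, 2), Pow(-6, -1)), Pow(1693182, -1)) = Mul(Mul(Rational(75, 2), Rational(-1, 6)), Rational(1, 1693182)) = Mul(Rational(-25, 4), Rational(1, 1693182)) = Rational(-25, 6772728)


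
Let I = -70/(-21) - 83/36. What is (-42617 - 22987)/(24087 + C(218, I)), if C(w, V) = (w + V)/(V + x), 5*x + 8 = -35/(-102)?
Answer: -50547882/18223921 ≈ -2.7737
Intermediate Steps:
x = -781/510 (x = -8/5 + (-35/(-102))/5 = -8/5 + (-35*(-1/102))/5 = -8/5 + (1/5)*(35/102) = -8/5 + 7/102 = -781/510 ≈ -1.5314)
I = 37/36 (I = -70*(-1/21) - 83*1/36 = 10/3 - 83/36 = 37/36 ≈ 1.0278)
C(w, V) = (V + w)/(-781/510 + V) (C(w, V) = (w + V)/(V - 781/510) = (V + w)/(-781/510 + V))
(-42617 - 22987)/(24087 + C(218, I)) = (-42617 - 22987)/(24087 + 510*(37/36 + 218)/(-781 + 510*(37/36))) = -65604/(24087 + 510*(7885/36)/(-781 + 3145/6)) = -65604/(24087 + 510*(7885/36)/(-1541/6)) = -65604/(24087 + 510*(-6/1541)*(7885/36)) = -65604/(24087 - 670225/1541) = -65604/36447842/1541 = -65604*1541/36447842 = -50547882/18223921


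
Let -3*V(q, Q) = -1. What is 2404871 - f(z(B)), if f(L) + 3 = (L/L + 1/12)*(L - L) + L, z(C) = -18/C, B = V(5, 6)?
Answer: 2404928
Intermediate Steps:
V(q, Q) = ⅓ (V(q, Q) = -⅓*(-1) = ⅓)
B = ⅓ ≈ 0.33333
f(L) = -3 + L (f(L) = -3 + ((L/L + 1/12)*(L - L) + L) = -3 + ((1 + 1*(1/12))*0 + L) = -3 + ((1 + 1/12)*0 + L) = -3 + ((13/12)*0 + L) = -3 + (0 + L) = -3 + L)
2404871 - f(z(B)) = 2404871 - (-3 - 18/⅓) = 2404871 - (-3 - 18*3) = 2404871 - (-3 - 54) = 2404871 - 1*(-57) = 2404871 + 57 = 2404928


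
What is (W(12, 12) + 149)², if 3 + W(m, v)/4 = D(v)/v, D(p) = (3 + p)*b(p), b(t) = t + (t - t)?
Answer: 38809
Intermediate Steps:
b(t) = t (b(t) = t + 0 = t)
D(p) = p*(3 + p) (D(p) = (3 + p)*p = p*(3 + p))
W(m, v) = 4*v (W(m, v) = -12 + 4*((v*(3 + v))/v) = -12 + 4*(3 + v) = -12 + (12 + 4*v) = 4*v)
(W(12, 12) + 149)² = (4*12 + 149)² = (48 + 149)² = 197² = 38809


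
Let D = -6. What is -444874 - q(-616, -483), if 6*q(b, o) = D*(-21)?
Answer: -444895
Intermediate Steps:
q(b, o) = 21 (q(b, o) = (-6*(-21))/6 = (⅙)*126 = 21)
-444874 - q(-616, -483) = -444874 - 1*21 = -444874 - 21 = -444895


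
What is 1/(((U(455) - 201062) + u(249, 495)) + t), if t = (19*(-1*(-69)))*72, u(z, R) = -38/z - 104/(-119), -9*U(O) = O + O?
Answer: -88893/9491140258 ≈ -9.3659e-6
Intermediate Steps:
U(O) = -2*O/9 (U(O) = -(O + O)/9 = -2*O/9)
u(z, R) = 104/119 - 38/z (u(z, R) = -38/z - 104*(-1/119) = -38/z + 104/119 = 104/119 - 38/z)
t = 94392 (t = (19*69)*72 = 1311*72 = 94392)
1/(((U(455) - 201062) + u(249, 495)) + t) = 1/(((-2/9*455 - 201062) + (104/119 - 38/249)) + 94392) = 1/(((-910/9 - 201062) + (104/119 - 38*1/249)) + 94392) = 1/((-1810468/9 + (104/119 - 38/249)) + 94392) = 1/((-1810468/9 + 21374/29631) + 94392) = 1/(-17881928314/88893 + 94392) = 1/(-9491140258/88893) = -88893/9491140258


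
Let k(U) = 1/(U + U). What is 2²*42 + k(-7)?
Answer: 2351/14 ≈ 167.93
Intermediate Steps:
k(U) = 1/(2*U)
2²*42 + k(-7) = 2²*42 + (½)/(-7) = 4*42 + (½)*(-⅐) = 168 - 1/14 = 2351/14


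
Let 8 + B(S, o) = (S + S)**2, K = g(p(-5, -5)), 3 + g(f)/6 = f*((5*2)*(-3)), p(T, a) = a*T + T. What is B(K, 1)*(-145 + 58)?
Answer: -4555292856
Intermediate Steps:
p(T, a) = T + T*a (p(T, a) = T*a + T = T + T*a)
g(f) = -18 - 180*f (g(f) = -18 + 6*(f*((5*2)*(-3))) = -18 + 6*(f*(10*(-3))) = -18 + 6*(f*(-30)) = -18 + 6*(-30*f) = -18 - 180*f)
K = -3618 (K = -18 - (-900)*(1 - 5) = -18 - (-900)*(-4) = -18 - 180*20 = -18 - 3600 = -3618)
B(S, o) = -8 + 4*S**2 (B(S, o) = -8 + (S + S)**2 = -8 + (2*S)**2 = -8 + 4*S**2)
B(K, 1)*(-145 + 58) = (-8 + 4*(-3618)**2)*(-145 + 58) = (-8 + 4*13089924)*(-87) = (-8 + 52359696)*(-87) = 52359688*(-87) = -4555292856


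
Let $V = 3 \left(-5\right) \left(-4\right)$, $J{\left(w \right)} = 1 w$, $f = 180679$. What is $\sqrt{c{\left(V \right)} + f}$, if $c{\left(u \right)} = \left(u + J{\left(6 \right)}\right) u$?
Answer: $\sqrt{184639} \approx 429.7$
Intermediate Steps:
$J{\left(w \right)} = w$
$V = 60$ ($V = \left(-15\right) \left(-4\right) = 60$)
$c{\left(u \right)} = u \left(6 + u\right)$ ($c{\left(u \right)} = \left(u + 6\right) u = \left(6 + u\right) u = u \left(6 + u\right)$)
$\sqrt{c{\left(V \right)} + f} = \sqrt{60 \left(6 + 60\right) + 180679} = \sqrt{60 \cdot 66 + 180679} = \sqrt{3960 + 180679} = \sqrt{184639}$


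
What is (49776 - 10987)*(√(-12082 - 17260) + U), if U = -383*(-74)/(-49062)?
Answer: -14856187/663 + 38789*I*√29342 ≈ -22408.0 + 6.6444e+6*I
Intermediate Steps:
U = -383/663 (U = 28342*(-1/49062) = -383/663 ≈ -0.57768)
(49776 - 10987)*(√(-12082 - 17260) + U) = (49776 - 10987)*(√(-12082 - 17260) - 383/663) = 38789*(√(-29342) - 383/663) = 38789*(I*√29342 - 383/663) = 38789*(-383/663 + I*√29342) = -14856187/663 + 38789*I*√29342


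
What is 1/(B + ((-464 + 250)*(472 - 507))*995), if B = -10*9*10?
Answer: 1/7451650 ≈ 1.3420e-7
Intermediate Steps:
B = -900 (B = -90*10 = -900)
1/(B + ((-464 + 250)*(472 - 507))*995) = 1/(-900 + ((-464 + 250)*(472 - 507))*995) = 1/(-900 - 214*(-35)*995) = 1/(-900 + 7490*995) = 1/(-900 + 7452550) = 1/7451650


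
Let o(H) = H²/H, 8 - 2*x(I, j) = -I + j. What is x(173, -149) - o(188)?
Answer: -23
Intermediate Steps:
x(I, j) = 4 + I/2 - j/2 (x(I, j) = 4 - (-I + j)/2 = 4 - (j - I)/2 = 4 + (I/2 - j/2) = 4 + I/2 - j/2)
o(H) = H
x(173, -149) - o(188) = (4 + (½)*173 - ½*(-149)) - 1*188 = (4 + 173/2 + 149/2) - 188 = 165 - 188 = -23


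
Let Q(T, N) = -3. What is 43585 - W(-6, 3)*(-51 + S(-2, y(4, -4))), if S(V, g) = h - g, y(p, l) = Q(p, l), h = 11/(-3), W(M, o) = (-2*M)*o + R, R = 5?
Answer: 137110/3 ≈ 45703.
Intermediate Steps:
W(M, o) = 5 - 2*M*o (W(M, o) = (-2*M)*o + 5 = -2*M*o + 5 = 5 - 2*M*o)
h = -11/3 (h = 11*(-⅓) = -11/3 ≈ -3.6667)
y(p, l) = -3
S(V, g) = -11/3 - g
43585 - W(-6, 3)*(-51 + S(-2, y(4, -4))) = 43585 - (5 - 2*(-6)*3)*(-51 + (-11/3 - 1*(-3))) = 43585 - (5 + 36)*(-51 + (-11/3 + 3)) = 43585 - 41*(-51 - ⅔) = 43585 - 41*(-155)/3 = 43585 - 1*(-6355/3) = 43585 + 6355/3 = 137110/3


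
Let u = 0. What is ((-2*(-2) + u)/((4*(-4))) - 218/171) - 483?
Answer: -331415/684 ≈ -484.52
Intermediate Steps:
((-2*(-2) + u)/((4*(-4))) - 218/171) - 483 = ((-2*(-2) + 0)/((4*(-4))) - 218/171) - 483 = ((4 + 0)/(-16) - 218*1/171) - 483 = (4*(-1/16) - 218/171) - 483 = (-1/4 - 218/171) - 483 = -1043/684 - 483 = -331415/684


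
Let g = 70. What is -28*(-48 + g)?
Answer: -616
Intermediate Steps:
-28*(-48 + g) = -28*(-48 + 70) = -28*22 = -616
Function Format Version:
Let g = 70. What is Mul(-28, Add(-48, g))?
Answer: -616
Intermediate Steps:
Mul(-28, Add(-48, g)) = Mul(-28, Add(-48, 70)) = Mul(-28, 22) = -616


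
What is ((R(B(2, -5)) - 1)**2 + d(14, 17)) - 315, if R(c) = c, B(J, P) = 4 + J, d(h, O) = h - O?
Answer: -293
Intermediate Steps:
((R(B(2, -5)) - 1)**2 + d(14, 17)) - 315 = (((4 + 2) - 1)**2 + (14 - 1*17)) - 315 = ((6 - 1)**2 + (14 - 17)) - 315 = (5**2 - 3) - 315 = (25 - 3) - 315 = 22 - 315 = -293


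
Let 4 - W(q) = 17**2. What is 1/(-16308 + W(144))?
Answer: -1/16593 ≈ -6.0266e-5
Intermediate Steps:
W(q) = -285 (W(q) = 4 - 1*17**2 = 4 - 1*289 = 4 - 289 = -285)
1/(-16308 + W(144)) = 1/(-16308 - 285) = 1/(-16593) = -1/16593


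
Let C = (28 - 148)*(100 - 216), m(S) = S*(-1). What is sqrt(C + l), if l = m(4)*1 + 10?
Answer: sqrt(13926) ≈ 118.01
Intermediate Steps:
m(S) = -S
l = 6 (l = -1*4*1 + 10 = -4*1 + 10 = -4 + 10 = 6)
C = 13920 (C = -120*(-116) = 13920)
sqrt(C + l) = sqrt(13920 + 6) = sqrt(13926)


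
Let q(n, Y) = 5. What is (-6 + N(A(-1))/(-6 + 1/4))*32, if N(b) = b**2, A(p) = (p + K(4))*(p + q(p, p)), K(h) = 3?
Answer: -12608/23 ≈ -548.17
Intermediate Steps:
A(p) = (3 + p)*(5 + p) (A(p) = (p + 3)*(p + 5) = (3 + p)*(5 + p))
(-6 + N(A(-1))/(-6 + 1/4))*32 = (-6 + (15 + (-1)**2 + 8*(-1))**2/(-6 + 1/4))*32 = (-6 + (15 + 1 - 8)**2/(-6 + 1/4))*32 = (-6 + 8**2/(-23/4))*32 = (-6 - 4/23*64)*32 = (-6 - 256/23)*32 = -394/23*32 = -12608/23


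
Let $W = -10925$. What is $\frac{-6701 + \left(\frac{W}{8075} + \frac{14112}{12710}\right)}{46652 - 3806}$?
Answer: $- \frac{120661458}{771477935} \approx -0.1564$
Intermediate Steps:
$\frac{-6701 + \left(\frac{W}{8075} + \frac{14112}{12710}\right)}{46652 - 3806} = \frac{-6701 + \left(- \frac{10925}{8075} + \frac{14112}{12710}\right)}{46652 - 3806} = \frac{-6701 + \left(\left(-10925\right) \frac{1}{8075} + 14112 \cdot \frac{1}{12710}\right)}{42846} = \left(-6701 + \left(- \frac{23}{17} + \frac{7056}{6355}\right)\right) \frac{1}{42846} = \left(-6701 - \frac{26213}{108035}\right) \frac{1}{42846} = \left(- \frac{723968748}{108035}\right) \frac{1}{42846} = - \frac{120661458}{771477935}$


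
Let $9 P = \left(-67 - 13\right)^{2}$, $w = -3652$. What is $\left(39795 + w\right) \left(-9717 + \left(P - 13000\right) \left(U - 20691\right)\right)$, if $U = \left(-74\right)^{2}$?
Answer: $\frac{60817520583221}{9} \approx 6.7575 \cdot 10^{12}$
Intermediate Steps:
$U = 5476$
$P = \frac{6400}{9}$ ($P = \frac{\left(-67 - 13\right)^{2}}{9} = \frac{\left(-80\right)^{2}}{9} = \frac{1}{9} \cdot 6400 = \frac{6400}{9} \approx 711.11$)
$\left(39795 + w\right) \left(-9717 + \left(P - 13000\right) \left(U - 20691\right)\right) = \left(39795 - 3652\right) \left(-9717 + \left(\frac{6400}{9} - 13000\right) \left(5476 - 20691\right)\right) = 36143 \left(-9717 - - \frac{1682779000}{9}\right) = 36143 \left(-9717 + \frac{1682779000}{9}\right) = 36143 \cdot \frac{1682691547}{9} = \frac{60817520583221}{9}$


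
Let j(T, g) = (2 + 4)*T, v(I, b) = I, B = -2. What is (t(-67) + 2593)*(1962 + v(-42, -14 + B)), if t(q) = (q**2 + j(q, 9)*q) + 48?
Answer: 65402880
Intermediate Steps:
j(T, g) = 6*T
t(q) = 48 + 7*q**2 (t(q) = (q**2 + (6*q)*q) + 48 = (q**2 + 6*q**2) + 48 = 7*q**2 + 48 = 48 + 7*q**2)
(t(-67) + 2593)*(1962 + v(-42, -14 + B)) = ((48 + 7*(-67)**2) + 2593)*(1962 - 42) = ((48 + 7*4489) + 2593)*1920 = ((48 + 31423) + 2593)*1920 = (31471 + 2593)*1920 = 34064*1920 = 65402880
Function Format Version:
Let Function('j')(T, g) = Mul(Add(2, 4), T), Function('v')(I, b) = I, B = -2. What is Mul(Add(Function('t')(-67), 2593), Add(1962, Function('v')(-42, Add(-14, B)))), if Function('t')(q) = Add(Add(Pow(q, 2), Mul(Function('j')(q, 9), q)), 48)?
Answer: 65402880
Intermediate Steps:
Function('j')(T, g) = Mul(6, T)
Function('t')(q) = Add(48, Mul(7, Pow(q, 2))) (Function('t')(q) = Add(Add(Pow(q, 2), Mul(Mul(6, q), q)), 48) = Add(Add(Pow(q, 2), Mul(6, Pow(q, 2))), 48) = Add(Mul(7, Pow(q, 2)), 48) = Add(48, Mul(7, Pow(q, 2))))
Mul(Add(Function('t')(-67), 2593), Add(1962, Function('v')(-42, Add(-14, B)))) = Mul(Add(Add(48, Mul(7, Pow(-67, 2))), 2593), Add(1962, -42)) = Mul(Add(Add(48, Mul(7, 4489)), 2593), 1920) = Mul(Add(Add(48, 31423), 2593), 1920) = Mul(Add(31471, 2593), 1920) = Mul(34064, 1920) = 65402880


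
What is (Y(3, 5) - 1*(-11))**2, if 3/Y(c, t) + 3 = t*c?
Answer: 2025/16 ≈ 126.56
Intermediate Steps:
Y(c, t) = 3/(-3 + c*t) (Y(c, t) = 3/(-3 + t*c) = 3/(-3 + c*t))
(Y(3, 5) - 1*(-11))**2 = (3/(-3 + 3*5) - 1*(-11))**2 = (3/(-3 + 15) + 11)**2 = (3/12 + 11)**2 = (3*(1/12) + 11)**2 = (1/4 + 11)**2 = (45/4)**2 = 2025/16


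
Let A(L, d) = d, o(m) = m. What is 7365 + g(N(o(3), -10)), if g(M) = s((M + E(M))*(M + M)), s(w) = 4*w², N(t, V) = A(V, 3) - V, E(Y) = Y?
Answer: 1835269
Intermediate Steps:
N(t, V) = 3 - V
g(M) = 64*M⁴ (g(M) = 4*((M + M)*(M + M))² = 4*((2*M)*(2*M))² = 4*(4*M²)² = 4*(16*M⁴) = 64*M⁴)
7365 + g(N(o(3), -10)) = 7365 + 64*(3 - 1*(-10))⁴ = 7365 + 64*(3 + 10)⁴ = 7365 + 64*13⁴ = 7365 + 64*28561 = 7365 + 1827904 = 1835269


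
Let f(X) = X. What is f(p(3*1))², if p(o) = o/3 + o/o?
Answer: 4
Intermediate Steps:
p(o) = 1 + o/3 (p(o) = o*(⅓) + 1 = o/3 + 1 = 1 + o/3)
f(p(3*1))² = (1 + (3*1)/3)² = (1 + (⅓)*3)² = (1 + 1)² = 2² = 4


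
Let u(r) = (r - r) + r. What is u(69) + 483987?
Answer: 484056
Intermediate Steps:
u(r) = r (u(r) = 0 + r = r)
u(69) + 483987 = 69 + 483987 = 484056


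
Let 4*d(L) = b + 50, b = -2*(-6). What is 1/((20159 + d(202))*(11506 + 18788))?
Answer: 1/611166303 ≈ 1.6362e-9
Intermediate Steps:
b = 12
d(L) = 31/2 (d(L) = (12 + 50)/4 = (¼)*62 = 31/2)
1/((20159 + d(202))*(11506 + 18788)) = 1/((20159 + 31/2)*(11506 + 18788)) = 1/((40349/2)*30294) = 1/611166303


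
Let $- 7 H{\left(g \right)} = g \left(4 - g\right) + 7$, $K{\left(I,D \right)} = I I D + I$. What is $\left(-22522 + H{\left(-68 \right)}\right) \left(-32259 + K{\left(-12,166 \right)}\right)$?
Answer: $\frac{1278184755}{7} \approx 1.826 \cdot 10^{8}$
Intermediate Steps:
$K{\left(I,D \right)} = I + D I^{2}$ ($K{\left(I,D \right)} = I^{2} D + I = D I^{2} + I = I + D I^{2}$)
$H{\left(g \right)} = -1 - \frac{g \left(4 - g\right)}{7}$ ($H{\left(g \right)} = - \frac{g \left(4 - g\right) + 7}{7} = - \frac{7 + g \left(4 - g\right)}{7} = -1 - \frac{g \left(4 - g\right)}{7}$)
$\left(-22522 + H{\left(-68 \right)}\right) \left(-32259 + K{\left(-12,166 \right)}\right) = \left(-22522 - \left(- \frac{265}{7} - \frac{4624}{7}\right)\right) \left(-32259 - 12 \left(1 + 166 \left(-12\right)\right)\right) = \left(-22522 + \left(-1 + \frac{272}{7} + \frac{1}{7} \cdot 4624\right)\right) \left(-32259 - 12 \left(1 - 1992\right)\right) = \left(-22522 + \left(-1 + \frac{272}{7} + \frac{4624}{7}\right)\right) \left(-32259 - -23892\right) = \left(-22522 + \frac{4889}{7}\right) \left(-32259 + 23892\right) = \left(- \frac{152765}{7}\right) \left(-8367\right) = \frac{1278184755}{7}$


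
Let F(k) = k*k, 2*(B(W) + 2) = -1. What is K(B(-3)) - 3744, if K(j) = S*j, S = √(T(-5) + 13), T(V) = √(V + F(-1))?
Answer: -3744 - 5*√(13 + 2*I)/2 ≈ -3753.0 - 0.69135*I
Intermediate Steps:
B(W) = -5/2 (B(W) = -2 + (½)*(-1) = -2 - ½ = -5/2)
F(k) = k²
T(V) = √(1 + V) (T(V) = √(V + (-1)²) = √(V + 1) = √(1 + V))
S = √(13 + 2*I) (S = √(√(1 - 5) + 13) = √(√(-4) + 13) = √(2*I + 13) = √(13 + 2*I) ≈ 3.6161 + 0.27654*I)
K(j) = j*√(13 + 2*I) (K(j) = √(13 + 2*I)*j = j*√(13 + 2*I))
K(B(-3)) - 3744 = -5*√(13 + 2*I)/2 - 3744 = -3744 - 5*√(13 + 2*I)/2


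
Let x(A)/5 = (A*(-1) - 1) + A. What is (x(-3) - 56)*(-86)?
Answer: 5246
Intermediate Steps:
x(A) = -5 (x(A) = 5*((A*(-1) - 1) + A) = 5*((-A - 1) + A) = 5*((-1 - A) + A) = 5*(-1) = -5)
(x(-3) - 56)*(-86) = (-5 - 56)*(-86) = -61*(-86) = 5246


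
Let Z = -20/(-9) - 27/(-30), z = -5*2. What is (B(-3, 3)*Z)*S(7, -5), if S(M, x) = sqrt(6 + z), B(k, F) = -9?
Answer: -281*I/5 ≈ -56.2*I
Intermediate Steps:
z = -10
Z = 281/90 (Z = -20*(-1/9) - 27*(-1/30) = 20/9 + 9/10 = 281/90 ≈ 3.1222)
S(M, x) = 2*I (S(M, x) = sqrt(6 - 10) = sqrt(-4) = 2*I)
(B(-3, 3)*Z)*S(7, -5) = (-9*281/90)*(2*I) = -281*I/5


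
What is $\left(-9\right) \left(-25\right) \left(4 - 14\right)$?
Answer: $-2250$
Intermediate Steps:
$\left(-9\right) \left(-25\right) \left(4 - 14\right) = 225 \left(-10\right) = -2250$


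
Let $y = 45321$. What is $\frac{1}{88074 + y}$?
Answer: $\frac{1}{133395} \approx 7.4965 \cdot 10^{-6}$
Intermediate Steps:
$\frac{1}{88074 + y} = \frac{1}{88074 + 45321} = \frac{1}{133395}$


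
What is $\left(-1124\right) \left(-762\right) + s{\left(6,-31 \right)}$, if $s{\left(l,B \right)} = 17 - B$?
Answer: $856536$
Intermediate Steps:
$\left(-1124\right) \left(-762\right) + s{\left(6,-31 \right)} = \left(-1124\right) \left(-762\right) + \left(17 - -31\right) = 856488 + \left(17 + 31\right) = 856488 + 48 = 856536$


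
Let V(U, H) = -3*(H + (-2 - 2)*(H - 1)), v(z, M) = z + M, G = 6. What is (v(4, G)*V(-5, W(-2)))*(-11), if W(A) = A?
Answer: 3300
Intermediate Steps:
v(z, M) = M + z
V(U, H) = -12 + 9*H (V(U, H) = -3*(H - 4*(-1 + H)) = -3*(H + (4 - 4*H)) = -3*(4 - 3*H) = -12 + 9*H)
(v(4, G)*V(-5, W(-2)))*(-11) = ((6 + 4)*(-12 + 9*(-2)))*(-11) = (10*(-12 - 18))*(-11) = (10*(-30))*(-11) = -300*(-11) = 3300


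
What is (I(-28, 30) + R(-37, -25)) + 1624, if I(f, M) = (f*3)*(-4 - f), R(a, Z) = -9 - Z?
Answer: -376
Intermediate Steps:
I(f, M) = 3*f*(-4 - f) (I(f, M) = (3*f)*(-4 - f) = 3*f*(-4 - f))
(I(-28, 30) + R(-37, -25)) + 1624 = (-3*(-28)*(4 - 28) + (-9 - 1*(-25))) + 1624 = (-3*(-28)*(-24) + (-9 + 25)) + 1624 = (-2016 + 16) + 1624 = -2000 + 1624 = -376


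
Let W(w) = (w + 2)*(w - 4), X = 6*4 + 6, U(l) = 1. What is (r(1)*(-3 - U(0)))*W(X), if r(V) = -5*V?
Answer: 16640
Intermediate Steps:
X = 30 (X = 24 + 6 = 30)
W(w) = (-4 + w)*(2 + w) (W(w) = (2 + w)*(-4 + w) = (-4 + w)*(2 + w))
(r(1)*(-3 - U(0)))*W(X) = ((-5*1)*(-3 - 1*1))*(-8 + 30² - 2*30) = (-5*(-3 - 1))*(-8 + 900 - 60) = -5*(-4)*832 = 20*832 = 16640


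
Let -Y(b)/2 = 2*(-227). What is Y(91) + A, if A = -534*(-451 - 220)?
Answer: 359222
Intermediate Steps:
Y(b) = 908 (Y(b) = -4*(-227) = -2*(-454) = 908)
A = 358314 (A = -534*(-671) = 358314)
Y(91) + A = 908 + 358314 = 359222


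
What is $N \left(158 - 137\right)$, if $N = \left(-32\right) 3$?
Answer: $-2016$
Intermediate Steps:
$N = -96$
$N \left(158 - 137\right) = - 96 \left(158 - 137\right) = \left(-96\right) 21 = -2016$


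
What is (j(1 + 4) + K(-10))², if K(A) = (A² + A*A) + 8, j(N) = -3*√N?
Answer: 43309 - 1248*√5 ≈ 40518.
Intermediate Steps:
K(A) = 8 + 2*A² (K(A) = (A² + A²) + 8 = 2*A² + 8 = 8 + 2*A²)
(j(1 + 4) + K(-10))² = (-3*√(1 + 4) + (8 + 2*(-10)²))² = (-3*√5 + (8 + 2*100))² = (-3*√5 + (8 + 200))² = (-3*√5 + 208)² = (208 - 3*√5)²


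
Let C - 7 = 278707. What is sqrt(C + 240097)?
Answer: sqrt(518811) ≈ 720.29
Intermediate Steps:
C = 278714 (C = 7 + 278707 = 278714)
sqrt(C + 240097) = sqrt(278714 + 240097) = sqrt(518811)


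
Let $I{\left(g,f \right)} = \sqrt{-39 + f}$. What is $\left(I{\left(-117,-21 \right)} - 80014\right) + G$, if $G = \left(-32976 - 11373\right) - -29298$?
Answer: $-95065 + 2 i \sqrt{15} \approx -95065.0 + 7.746 i$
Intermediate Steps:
$G = -15051$ ($G = \left(-32976 - 11373\right) + 29298 = -44349 + 29298 = -15051$)
$\left(I{\left(-117,-21 \right)} - 80014\right) + G = \left(\sqrt{-39 - 21} - 80014\right) - 15051 = \left(\sqrt{-60} - 80014\right) - 15051 = \left(2 i \sqrt{15} - 80014\right) - 15051 = \left(-80014 + 2 i \sqrt{15}\right) - 15051 = -95065 + 2 i \sqrt{15}$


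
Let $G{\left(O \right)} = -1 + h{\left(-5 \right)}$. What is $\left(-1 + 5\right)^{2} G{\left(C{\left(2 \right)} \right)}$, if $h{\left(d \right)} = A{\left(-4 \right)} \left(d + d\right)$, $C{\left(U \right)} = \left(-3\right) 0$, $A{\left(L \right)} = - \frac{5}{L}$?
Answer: $-216$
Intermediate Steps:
$C{\left(U \right)} = 0$
$h{\left(d \right)} = \frac{5 d}{2}$ ($h{\left(d \right)} = - \frac{5}{-4} \left(d + d\right) = \left(-5\right) \left(- \frac{1}{4}\right) 2 d = \frac{5 \cdot 2 d}{4} = \frac{5 d}{2}$)
$G{\left(O \right)} = - \frac{27}{2}$ ($G{\left(O \right)} = -1 + \frac{5}{2} \left(-5\right) = -1 - \frac{25}{2} = - \frac{27}{2}$)
$\left(-1 + 5\right)^{2} G{\left(C{\left(2 \right)} \right)} = \left(-1 + 5\right)^{2} \left(- \frac{27}{2}\right) = 4^{2} \left(- \frac{27}{2}\right) = 16 \left(- \frac{27}{2}\right) = -216$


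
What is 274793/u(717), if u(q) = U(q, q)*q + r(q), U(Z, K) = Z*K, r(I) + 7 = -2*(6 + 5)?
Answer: 274793/368601784 ≈ 0.00074550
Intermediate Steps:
r(I) = -29 (r(I) = -7 - 2*(6 + 5) = -7 - 2*11 = -7 - 22 = -29)
U(Z, K) = K*Z
u(q) = -29 + q**3 (u(q) = (q*q)*q - 29 = q**2*q - 29 = q**3 - 29 = -29 + q**3)
274793/u(717) = 274793/(-29 + 717**3) = 274793/(-29 + 368601813) = 274793/368601784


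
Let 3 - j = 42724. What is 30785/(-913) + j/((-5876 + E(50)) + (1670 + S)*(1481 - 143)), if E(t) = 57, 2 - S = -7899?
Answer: -56298930684/1669509061 ≈ -33.722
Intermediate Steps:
j = -42721 (j = 3 - 1*42724 = 3 - 42724 = -42721)
S = 7901 (S = 2 - 1*(-7899) = 2 + 7899 = 7901)
30785/(-913) + j/((-5876 + E(50)) + (1670 + S)*(1481 - 143)) = 30785/(-913) - 42721/((-5876 + 57) + (1670 + 7901)*(1481 - 143)) = 30785*(-1/913) - 42721/(-5819 + 9571*1338) = -30785/913 - 42721/(-5819 + 12805998) = -30785/913 - 42721/12800179 = -30785/913 - 42721*1/12800179 = -30785/913 - 6103/1828597 = -56298930684/1669509061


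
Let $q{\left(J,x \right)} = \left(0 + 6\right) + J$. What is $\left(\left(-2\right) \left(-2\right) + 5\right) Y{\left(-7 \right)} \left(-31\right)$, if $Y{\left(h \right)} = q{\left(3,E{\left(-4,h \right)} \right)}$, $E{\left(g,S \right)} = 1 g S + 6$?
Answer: $-2511$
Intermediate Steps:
$E{\left(g,S \right)} = 6 + S g$ ($E{\left(g,S \right)} = g S + 6 = S g + 6 = 6 + S g$)
$q{\left(J,x \right)} = 6 + J$
$Y{\left(h \right)} = 9$ ($Y{\left(h \right)} = 6 + 3 = 9$)
$\left(\left(-2\right) \left(-2\right) + 5\right) Y{\left(-7 \right)} \left(-31\right) = \left(\left(-2\right) \left(-2\right) + 5\right) 9 \left(-31\right) = \left(4 + 5\right) 9 \left(-31\right) = 9 \cdot 9 \left(-31\right) = 81 \left(-31\right) = -2511$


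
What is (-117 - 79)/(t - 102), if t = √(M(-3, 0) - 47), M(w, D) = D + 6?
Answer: 19992/10445 + 196*I*√41/10445 ≈ 1.914 + 0.12015*I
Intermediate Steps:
M(w, D) = 6 + D
t = I*√41 (t = √((6 + 0) - 47) = √(6 - 47) = √(-41) = I*√41 ≈ 6.4031*I)
(-117 - 79)/(t - 102) = (-117 - 79)/(I*√41 - 102) = -196/(-102 + I*√41)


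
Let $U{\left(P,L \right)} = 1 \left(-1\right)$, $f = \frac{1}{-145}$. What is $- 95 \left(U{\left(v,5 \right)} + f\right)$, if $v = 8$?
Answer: $\frac{2774}{29} \approx 95.655$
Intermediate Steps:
$f = - \frac{1}{145} \approx -0.0068966$
$U{\left(P,L \right)} = -1$
$- 95 \left(U{\left(v,5 \right)} + f\right) = - 95 \left(-1 - \frac{1}{145}\right) = \left(-95\right) \left(- \frac{146}{145}\right) = \frac{2774}{29}$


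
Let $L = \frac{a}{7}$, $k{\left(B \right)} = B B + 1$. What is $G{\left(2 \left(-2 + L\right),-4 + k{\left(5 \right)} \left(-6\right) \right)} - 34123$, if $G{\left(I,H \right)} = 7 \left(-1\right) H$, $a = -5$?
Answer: $-33003$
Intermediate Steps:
$k{\left(B \right)} = 1 + B^{2}$ ($k{\left(B \right)} = B^{2} + 1 = 1 + B^{2}$)
$L = - \frac{5}{7} \approx -0.71429$
$G{\left(I,H \right)} = - 7 H$
$G{\left(2 \left(-2 + L\right),-4 + k{\left(5 \right)} \left(-6\right) \right)} - 34123 = - 7 \left(-4 + \left(1 + 5^{2}\right) \left(-6\right)\right) - 34123 = - 7 \left(-4 + \left(1 + 25\right) \left(-6\right)\right) - 34123 = - 7 \left(-4 + 26 \left(-6\right)\right) - 34123 = - 7 \left(-4 - 156\right) - 34123 = \left(-7\right) \left(-160\right) - 34123 = 1120 - 34123 = -33003$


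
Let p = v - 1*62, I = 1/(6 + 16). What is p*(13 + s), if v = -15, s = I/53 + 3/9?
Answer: -326501/318 ≈ -1026.7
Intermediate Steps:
I = 1/22 ≈ 0.045455
s = 1169/3498 (s = (1/22)/53 + 3/9 = (1/22)*(1/53) + 3*(1/9) = 1/1166 + 1/3 = 1169/3498 ≈ 0.33419)
p = -77 (p = -15 - 1*62 = -15 - 62 = -77)
p*(13 + s) = -77*(13 + 1169/3498) = -77*46643/3498 = -326501/318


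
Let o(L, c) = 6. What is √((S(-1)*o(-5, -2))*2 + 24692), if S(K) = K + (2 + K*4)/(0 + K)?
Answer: 8*√386 ≈ 157.18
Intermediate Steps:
S(K) = K + (2 + 4*K)/K
√((S(-1)*o(-5, -2))*2 + 24692) = √(((4 - 1 + 2/(-1))*6)*2 + 24692) = √(((4 - 1 + 2*(-1))*6)*2 + 24692) = √(((4 - 1 - 2)*6)*2 + 24692) = √((1*6)*2 + 24692) = √(6*2 + 24692) = √(12 + 24692) = √24704 = 8*√386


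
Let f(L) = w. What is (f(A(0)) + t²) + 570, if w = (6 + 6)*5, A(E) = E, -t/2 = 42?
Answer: 7686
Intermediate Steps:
t = -84 (t = -2*42 = -84)
w = 60 (w = 12*5 = 60)
f(L) = 60
(f(A(0)) + t²) + 570 = (60 + (-84)²) + 570 = (60 + 7056) + 570 = 7116 + 570 = 7686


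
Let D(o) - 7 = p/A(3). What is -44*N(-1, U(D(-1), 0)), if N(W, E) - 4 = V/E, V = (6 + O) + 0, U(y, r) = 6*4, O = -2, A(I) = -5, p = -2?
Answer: -550/3 ≈ -183.33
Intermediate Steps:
D(o) = 37/5 (D(o) = 7 - 2/(-5) = 7 - 2*(-⅕) = 7 + ⅖ = 37/5)
U(y, r) = 24
V = 4 (V = (6 - 2) + 0 = 4 + 0 = 4)
N(W, E) = 4 + 4/E
-44*N(-1, U(D(-1), 0)) = -44*(4 + 4/24) = -44*(4 + 4*(1/24)) = -44*(4 + ⅙) = -44*25/6 = -550/3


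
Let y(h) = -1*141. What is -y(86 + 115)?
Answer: 141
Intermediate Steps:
y(h) = -141
-y(86 + 115) = -1*(-141) = 141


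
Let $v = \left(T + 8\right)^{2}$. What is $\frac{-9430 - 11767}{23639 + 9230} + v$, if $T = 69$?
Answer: $\frac{194859104}{32869} \approx 5928.4$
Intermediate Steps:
$v = 5929$ ($v = \left(69 + 8\right)^{2} = 77^{2} = 5929$)
$\frac{-9430 - 11767}{23639 + 9230} + v = \frac{-9430 - 11767}{23639 + 9230} + 5929 = - \frac{21197}{32869} + 5929 = \frac{194859104}{32869}$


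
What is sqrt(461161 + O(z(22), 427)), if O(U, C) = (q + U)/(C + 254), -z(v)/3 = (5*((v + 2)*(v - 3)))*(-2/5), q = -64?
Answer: sqrt(213870306153)/681 ≈ 679.09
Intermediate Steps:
z(v) = 6*(-3 + v)*(2 + v) (z(v) = -3*5*((v + 2)*(v - 3))*(-2/5) = -3*5*((2 + v)*(-3 + v))*(-2*1/5) = -3*5*((-3 + v)*(2 + v))*(-2)/5 = -3*5*(-3 + v)*(2 + v)*(-2)/5 = -(-6)*(-3 + v)*(2 + v) = 6*(-3 + v)*(2 + v))
O(U, C) = (-64 + U)/(254 + C) (O(U, C) = (-64 + U)/(C + 254) = (-64 + U)/(254 + C))
sqrt(461161 + O(z(22), 427)) = sqrt(461161 + (-64 + (-36 - 6*22 + 6*22**2))/(254 + 427)) = sqrt(461161 + (-64 + (-36 - 132 + 6*484))/681) = sqrt(461161 + (-64 + (-36 - 132 + 2904))/681) = sqrt(461161 + (-64 + 2736)/681) = sqrt(461161 + (1/681)*2672) = sqrt(461161 + 2672/681) = sqrt(314053313/681) = sqrt(213870306153)/681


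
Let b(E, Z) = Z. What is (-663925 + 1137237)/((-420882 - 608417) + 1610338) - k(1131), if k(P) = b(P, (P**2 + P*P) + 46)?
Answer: -1486511111040/581039 ≈ -2.5584e+6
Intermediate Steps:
k(P) = 46 + 2*P**2 (k(P) = (P**2 + P*P) + 46 = (P**2 + P**2) + 46 = 2*P**2 + 46 = 46 + 2*P**2)
(-663925 + 1137237)/((-420882 - 608417) + 1610338) - k(1131) = (-663925 + 1137237)/((-420882 - 608417) + 1610338) - (46 + 2*1131**2) = 473312/(-1029299 + 1610338) - (46 + 2*1279161) = 473312/581039 - (46 + 2558322) = 473312*(1/581039) - 1*2558368 = 473312/581039 - 2558368 = -1486511111040/581039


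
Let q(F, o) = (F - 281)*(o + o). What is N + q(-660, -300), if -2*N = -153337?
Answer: 1282537/2 ≈ 6.4127e+5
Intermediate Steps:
q(F, o) = 2*o*(-281 + F) (q(F, o) = (-281 + F)*(2*o) = 2*o*(-281 + F))
N = 153337/2 (N = -½*(-153337) = 153337/2 ≈ 76669.)
N + q(-660, -300) = 153337/2 + 2*(-300)*(-281 - 660) = 153337/2 + 2*(-300)*(-941) = 153337/2 + 564600 = 1282537/2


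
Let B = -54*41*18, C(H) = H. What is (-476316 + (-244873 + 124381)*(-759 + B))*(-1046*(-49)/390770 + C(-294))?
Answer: -280934047263510648/195385 ≈ -1.4378e+12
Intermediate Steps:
B = -39852 (B = -2214*18 = -39852)
(-476316 + (-244873 + 124381)*(-759 + B))*(-1046*(-49)/390770 + C(-294)) = (-476316 + (-244873 + 124381)*(-759 - 39852))*(-1046*(-49)/390770 - 294) = (-476316 - 120492*(-40611))*(51254*(1/390770) - 294) = (-476316 + 4893300612)*(25627/195385 - 294) = 4892824296*(-57417563/195385) = -280934047263510648/195385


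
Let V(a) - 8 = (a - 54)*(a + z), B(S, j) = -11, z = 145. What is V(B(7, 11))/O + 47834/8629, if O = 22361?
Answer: 994526516/192953069 ≈ 5.1542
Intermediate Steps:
V(a) = 8 + (-54 + a)*(145 + a) (V(a) = 8 + (a - 54)*(a + 145) = 8 + (-54 + a)*(145 + a))
V(B(7, 11))/O + 47834/8629 = (-7822 + (-11)² + 91*(-11))/22361 + 47834/8629 = (-7822 + 121 - 1001)*(1/22361) + 47834*(1/8629) = -8702*1/22361 + 47834/8629 = -8702/22361 + 47834/8629 = 994526516/192953069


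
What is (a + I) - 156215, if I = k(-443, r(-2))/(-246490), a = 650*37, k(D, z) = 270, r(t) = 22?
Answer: -3257735112/24649 ≈ -1.3217e+5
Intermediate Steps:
a = 24050
I = -27/24649 (I = 270/(-246490) = 270*(-1/246490) = -27/24649 ≈ -0.0010954)
(a + I) - 156215 = (24050 - 27/24649) - 156215 = 592808423/24649 - 156215 = -3257735112/24649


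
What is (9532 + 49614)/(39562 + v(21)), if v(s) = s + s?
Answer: 29573/19802 ≈ 1.4934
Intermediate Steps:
v(s) = 2*s
(9532 + 49614)/(39562 + v(21)) = (9532 + 49614)/(39562 + 2*21) = 59146/(39562 + 42) = 59146/39604 = 59146*(1/39604) = 29573/19802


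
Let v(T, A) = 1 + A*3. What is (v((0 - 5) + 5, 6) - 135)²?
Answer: 13456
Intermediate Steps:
v(T, A) = 1 + 3*A
(v((0 - 5) + 5, 6) - 135)² = ((1 + 3*6) - 135)² = ((1 + 18) - 135)² = (19 - 135)² = (-116)² = 13456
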